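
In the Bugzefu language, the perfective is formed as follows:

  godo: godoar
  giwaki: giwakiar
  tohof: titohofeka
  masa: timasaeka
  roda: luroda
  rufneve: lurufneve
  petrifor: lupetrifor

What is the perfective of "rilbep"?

masa and roda both end in -a yet inflect differently (timasaeka, luroda), so the final letter is not what conditions the rule; the first letter is.
"rilbep" begins with r-. The stems beginning with r- (roda → luroda, rufneve → lurufneve) add the prefix lu-.
The other patterns: stems beginning with g- add -ar; stems beginning with m- or t- add ti- … -eka around the stem.
So rilbep → lurilbep.

lurilbep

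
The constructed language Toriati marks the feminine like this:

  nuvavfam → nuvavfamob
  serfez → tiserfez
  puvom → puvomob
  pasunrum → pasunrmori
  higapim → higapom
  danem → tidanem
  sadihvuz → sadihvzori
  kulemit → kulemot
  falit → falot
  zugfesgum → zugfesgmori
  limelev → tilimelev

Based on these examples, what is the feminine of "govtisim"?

danem and higapim both end in -m yet inflect differently (tidanem, higapom), so the final letter is not what conditions the rule; the last vowel is.
"govtisim" has last vowel 'i'. The stems whose last vowel is 'i' (falit → falot, kulemit → kulemot, higapim → higapom) change the last vowel to 'o'.
So govtisim → govtisom.

govtisom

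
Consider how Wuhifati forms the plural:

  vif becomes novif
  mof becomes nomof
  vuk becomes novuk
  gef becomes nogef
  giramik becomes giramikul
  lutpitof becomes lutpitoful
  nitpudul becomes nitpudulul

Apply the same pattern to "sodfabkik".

vuk and giramik both end in -k yet inflect differently (novuk, giramikul), so the final letter is not what conditions the rule; the number of vowels is.
"sodfabkik" has 3 vowels. The stems with 3 vowels (giramik → giramikul, lutpitof → lutpitoful, nitpudul → nitpudulul) add -ul.
The other pattern: stems with 1 vowel add the prefix no-.
So sodfabkik → sodfabkikul.

sodfabkikul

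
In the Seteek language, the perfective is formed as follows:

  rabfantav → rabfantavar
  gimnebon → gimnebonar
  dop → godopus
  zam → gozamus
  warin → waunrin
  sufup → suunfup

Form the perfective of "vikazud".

dop and sufup both end in -p yet inflect differently (godopus, suunfup), so the final letter is not what conditions the rule; the number of vowels is.
"vikazud" has 3 vowels. The stems with 3 vowels (rabfantav → rabfantavar, gimnebon → gimnebonar) add -ar.
The other patterns: stems with 1 vowel add go- … -us around the stem; stems with 2 vowels insert -un- after the first vowel.
So vikazud → vikazudar.

vikazudar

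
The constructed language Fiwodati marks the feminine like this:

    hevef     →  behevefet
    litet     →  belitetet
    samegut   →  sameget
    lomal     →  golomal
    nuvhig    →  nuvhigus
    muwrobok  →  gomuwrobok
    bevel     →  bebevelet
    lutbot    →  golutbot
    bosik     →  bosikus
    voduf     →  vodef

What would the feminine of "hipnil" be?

hipnilus

"hipnil" has last vowel 'i'. The stems whose last vowel is 'i' (nuvhig → nuvhigus, bosik → bosikus) add -us.
The other patterns: stems whose last vowel is 'a' or 'o' add the prefix go-; stems whose last vowel is 'e' add be- … -et around the stem; stems whose last vowel is 'u' change the last vowel to 'e'.
So hipnil → hipnilus.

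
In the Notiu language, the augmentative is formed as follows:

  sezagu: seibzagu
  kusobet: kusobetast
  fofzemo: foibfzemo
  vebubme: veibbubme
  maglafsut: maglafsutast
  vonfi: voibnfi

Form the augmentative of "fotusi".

"fotusi" ends in a vowel. The stems ending in a vowel (sezagu → seibzagu, fofzemo → foibfzemo, vonfi → voibnfi) insert -ib- after the first vowel.
The other pattern: stems ending in a consonant add -ast.
So fotusi → foibtusi.

foibtusi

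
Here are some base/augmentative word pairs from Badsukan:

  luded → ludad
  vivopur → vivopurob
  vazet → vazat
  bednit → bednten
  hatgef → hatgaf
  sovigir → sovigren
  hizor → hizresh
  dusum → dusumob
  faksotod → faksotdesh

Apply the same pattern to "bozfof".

bozffesh

vivopur and sovigir both end in -r yet inflect differently (vivopurob, sovigren), so the final letter is not what conditions the rule; the last vowel is.
"bozfof" has last vowel 'o'. The stems whose last vowel is 'o' (hizor → hizresh, faksotod → faksotdesh) delete the last vowel and add -esh.
The other patterns: stems whose last vowel is 'u' add -ob; stems whose last vowel is 'i' delete the last vowel and add -en; stems whose last vowel is 'e' change the last vowel to 'a'.
So bozfof → bozffesh.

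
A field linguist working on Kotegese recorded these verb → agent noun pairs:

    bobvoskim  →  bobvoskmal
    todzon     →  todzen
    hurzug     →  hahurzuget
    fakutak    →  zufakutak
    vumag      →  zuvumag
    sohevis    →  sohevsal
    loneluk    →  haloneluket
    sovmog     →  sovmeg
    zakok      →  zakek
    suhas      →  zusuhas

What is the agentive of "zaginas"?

zuzaginas

"zaginas" has last vowel 'a'. The stems whose last vowel is 'a' (vumag → zuvumag, suhas → zusuhas, fakutak → zufakutak) add the prefix zu-.
The other patterns: stems whose last vowel is 'o' change the last vowel to 'e'; stems whose last vowel is 'i' delete the last vowel and add -al; stems whose last vowel is 'u' add ha- … -et around the stem.
So zaginas → zuzaginas.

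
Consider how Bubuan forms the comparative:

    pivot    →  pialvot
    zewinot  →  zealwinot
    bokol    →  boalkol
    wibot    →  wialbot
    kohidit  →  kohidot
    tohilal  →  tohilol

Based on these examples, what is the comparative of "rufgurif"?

pivot and kohidit both end in -t yet inflect differently (pialvot, kohidot), so the final letter is not what conditions the rule; the last vowel is.
"rufgurif" has last vowel 'i'. The one such stem in the data (kohidit → kohidot) changes the last vowel to 'o' (as does tohilal), so the same rule applies.
The other pattern: stems whose last vowel is 'o' insert -al- after the first vowel.
So rufgurif → rufgurof.

rufgurof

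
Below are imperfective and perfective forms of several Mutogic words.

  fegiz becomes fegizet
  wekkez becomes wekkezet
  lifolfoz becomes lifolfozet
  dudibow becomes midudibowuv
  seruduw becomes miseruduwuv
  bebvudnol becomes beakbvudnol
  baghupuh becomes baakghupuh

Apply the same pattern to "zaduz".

"zaduz" ends in -z. The stems ending in -z (fegiz → fegizet, wekkez → wekkezet, lifolfoz → lifolfozet) add -et.
So zaduz → zaduzet.

zaduzet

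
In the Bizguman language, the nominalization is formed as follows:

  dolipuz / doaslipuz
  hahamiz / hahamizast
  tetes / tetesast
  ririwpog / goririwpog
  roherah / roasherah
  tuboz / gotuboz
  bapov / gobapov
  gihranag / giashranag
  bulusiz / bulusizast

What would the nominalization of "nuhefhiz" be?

nuhefhizast

"nuhefhiz" has last vowel 'i'. The stems whose last vowel is 'i' (bulusiz → bulusizast, hahamiz → hahamizast) add -ast.
The other patterns: stems whose last vowel is 'o' add the prefix go-; stems whose last vowel is 'a' or 'u' insert -as- after the first vowel.
So nuhefhiz → nuhefhizast.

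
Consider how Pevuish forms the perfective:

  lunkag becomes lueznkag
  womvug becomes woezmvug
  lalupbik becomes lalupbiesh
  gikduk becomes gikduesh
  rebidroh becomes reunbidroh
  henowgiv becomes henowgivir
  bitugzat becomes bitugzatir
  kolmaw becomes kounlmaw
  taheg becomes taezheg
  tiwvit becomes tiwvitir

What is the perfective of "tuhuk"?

tuhuesh

"tuhuk" ends in -k. The stems ending in -k (lalupbik → lalupbiesh, gikduk → gikduesh) drop the final letter and add -esh.
The other patterns: stems ending in -t or -v add -ir; stems ending in -g insert -ez- after the first vowel; stems ending in -h or -w insert -un- after the first vowel.
So tuhuk → tuhuesh.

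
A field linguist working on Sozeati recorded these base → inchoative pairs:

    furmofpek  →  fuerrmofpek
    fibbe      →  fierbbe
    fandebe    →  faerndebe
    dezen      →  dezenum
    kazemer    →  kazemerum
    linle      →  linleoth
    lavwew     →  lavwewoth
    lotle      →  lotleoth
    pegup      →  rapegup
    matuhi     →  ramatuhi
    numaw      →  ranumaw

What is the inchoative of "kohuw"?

kohuwum

"kohuw" begins with k-. The one such stem in the data (kazemer → kazemerum) adds -um, so the same rule applies.
So kohuw → kohuwum.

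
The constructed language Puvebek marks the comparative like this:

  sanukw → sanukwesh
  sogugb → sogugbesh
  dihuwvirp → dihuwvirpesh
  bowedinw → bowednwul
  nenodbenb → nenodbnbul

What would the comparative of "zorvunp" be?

zorvnpul

"zorvunp" has second-to-last letter 'n'. The stems whose second-to-last letter is 'n' (nenodbenb → nenodbnbul, bowedinw → bowednwul) delete the last vowel and add -ul.
The other pattern: stems whose second-to-last letter is 'g', 'k' or 'r' add -esh.
So zorvunp → zorvnpul.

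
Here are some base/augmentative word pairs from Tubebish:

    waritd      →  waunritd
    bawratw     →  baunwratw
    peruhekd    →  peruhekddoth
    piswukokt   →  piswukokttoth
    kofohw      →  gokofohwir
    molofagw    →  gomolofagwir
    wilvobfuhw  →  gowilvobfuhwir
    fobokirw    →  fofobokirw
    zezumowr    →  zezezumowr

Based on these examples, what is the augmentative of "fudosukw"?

fudosukwwoth

waritd and peruhekd both end in -d yet inflect differently (waunritd, peruhekddoth), so the final letter is not what conditions the rule; the second-to-last letter is.
"fudosukw" has second-to-last letter 'k'. The stems whose second-to-last letter is 'k' (peruhekd → peruhekddoth, piswukokt → piswukokttoth) double the final consonant and add -oth.
So fudosukw → fudosukwwoth.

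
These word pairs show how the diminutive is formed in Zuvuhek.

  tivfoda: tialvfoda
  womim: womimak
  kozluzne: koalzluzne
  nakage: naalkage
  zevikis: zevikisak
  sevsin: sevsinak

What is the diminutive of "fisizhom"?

fisizhomak

"fisizhom" ends in a consonant. The stems ending in a consonant (zevikis → zevikisak, sevsin → sevsinak, womim → womimak) add -ak.
The other pattern: stems ending in a vowel insert -al- after the first vowel.
So fisizhom → fisizhomak.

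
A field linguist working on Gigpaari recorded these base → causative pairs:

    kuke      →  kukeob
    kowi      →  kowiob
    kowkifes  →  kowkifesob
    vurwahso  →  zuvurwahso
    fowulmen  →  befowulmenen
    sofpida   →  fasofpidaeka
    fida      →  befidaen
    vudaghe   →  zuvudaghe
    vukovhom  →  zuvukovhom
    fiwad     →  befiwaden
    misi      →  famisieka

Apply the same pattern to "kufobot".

vudaghe and kuke both end in -e yet inflect differently (zuvudaghe, kukeob), so the final letter is not what conditions the rule; the first letter is.
"kufobot" begins with k-. The stems beginning with k- (kowi → kowiob, kowkifes → kowkifesob, kuke → kukeob) add -ob.
So kufobot → kufobotob.

kufobotob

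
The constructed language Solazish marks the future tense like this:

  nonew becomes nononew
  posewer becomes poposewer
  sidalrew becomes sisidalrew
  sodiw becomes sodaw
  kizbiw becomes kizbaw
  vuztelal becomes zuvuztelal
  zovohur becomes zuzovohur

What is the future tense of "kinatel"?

nonew and sodiw both end in -w yet inflect differently (nononew, sodaw), so the final letter is not what conditions the rule; the last vowel is.
"kinatel" has last vowel 'e'. The stems whose last vowel is 'e' (nonew → nononew, posewer → poposewer, sidalrew → sisidalrew) repeat the first consonant+vowel as a prefix.
So kinatel → kikinatel.

kikinatel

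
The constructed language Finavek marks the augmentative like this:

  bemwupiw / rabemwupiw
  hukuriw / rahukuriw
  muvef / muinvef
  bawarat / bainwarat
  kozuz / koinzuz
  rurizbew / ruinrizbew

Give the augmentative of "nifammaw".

bemwupiw and rurizbew both end in -w yet inflect differently (rabemwupiw, ruinrizbew), so the final letter is not what conditions the rule; the last vowel is.
"nifammaw" has last vowel 'a'. The one such stem in the data (bawarat → bainwarat) inserts -in- after the first vowel (as do muvef, kozuz), so the same rule applies.
The other pattern: stems whose last vowel is 'i' add the prefix ra-.
So nifammaw → niinfammaw.

niinfammaw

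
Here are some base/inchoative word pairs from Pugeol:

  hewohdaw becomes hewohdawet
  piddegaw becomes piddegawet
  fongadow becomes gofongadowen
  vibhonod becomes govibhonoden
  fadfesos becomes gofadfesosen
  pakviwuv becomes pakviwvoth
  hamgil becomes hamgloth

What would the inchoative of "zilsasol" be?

gozilsasolen

"zilsasol" has last vowel 'o'. The stems whose last vowel is 'o' (fongadow → gofongadowen, vibhonod → govibhonoden, fadfesos → gofadfesosen) add go- … -en around the stem.
The other patterns: stems whose last vowel is 'a' add -et; stems whose last vowel is 'i' or 'u' delete the last vowel and add -oth.
So zilsasol → gozilsasolen.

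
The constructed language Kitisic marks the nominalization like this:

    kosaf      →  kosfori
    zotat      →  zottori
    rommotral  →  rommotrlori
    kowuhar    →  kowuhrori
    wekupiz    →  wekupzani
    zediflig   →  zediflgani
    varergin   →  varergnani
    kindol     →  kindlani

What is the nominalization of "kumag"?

"kumag" has last vowel 'a'. The stems whose last vowel is 'a' (kosaf → kosfori, zotat → zottori, rommotral → rommotrlori) delete the last vowel and add -ori.
The other pattern: stems whose last vowel is 'i' or 'o' delete the last vowel and add -ani.
So kumag → kumgori.

kumgori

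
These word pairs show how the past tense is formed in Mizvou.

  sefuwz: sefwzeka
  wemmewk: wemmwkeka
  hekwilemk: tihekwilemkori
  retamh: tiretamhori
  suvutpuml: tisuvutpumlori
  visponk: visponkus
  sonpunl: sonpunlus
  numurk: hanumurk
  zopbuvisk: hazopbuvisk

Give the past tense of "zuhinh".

"zuhinh" has second-to-last letter 'n'. The stems whose second-to-last letter is 'n' (visponk → visponkus, sonpunl → sonpunlus) add -us.
The other patterns: stems whose second-to-last letter is 'w' delete the last vowel and add -eka; stems whose second-to-last letter is 'm' add ti- … -ori around the stem; stems whose second-to-last letter is 'r' or 's' add the prefix ha-.
So zuhinh → zuhinhus.

zuhinhus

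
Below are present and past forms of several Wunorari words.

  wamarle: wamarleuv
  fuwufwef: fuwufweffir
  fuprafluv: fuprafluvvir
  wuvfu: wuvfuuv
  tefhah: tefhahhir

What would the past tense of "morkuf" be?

morkuffir

wuvfu and fuprafluv both have last vowel 'u' yet inflect differently (wuvfuuv, fuprafluvvir), so the last vowel is not what conditions the rule; whether the stem ends in a vowel or a consonant is.
"morkuf" ends in a consonant. The stems ending in a consonant (fuprafluv → fuprafluvvir, fuwufwef → fuwufweffir, tefhah → tefhahhir) double the final consonant and add -ir.
The other pattern: stems ending in a vowel add -uv.
So morkuf → morkuffir.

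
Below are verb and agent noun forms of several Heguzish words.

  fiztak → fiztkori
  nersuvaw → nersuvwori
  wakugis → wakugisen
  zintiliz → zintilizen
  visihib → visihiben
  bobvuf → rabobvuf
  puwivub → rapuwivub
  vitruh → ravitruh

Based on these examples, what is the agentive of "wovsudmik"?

visihib and puwivub both end in -b yet inflect differently (visihiben, rapuwivub), so the final letter is not what conditions the rule; the last vowel is.
"wovsudmik" has last vowel 'i'. The stems whose last vowel is 'i' (wakugis → wakugisen, zintiliz → zintilizen, visihib → visihiben) add -en.
The other patterns: stems whose last vowel is 'a' delete the last vowel and add -ori; stems whose last vowel is 'u' add the prefix ra-.
So wovsudmik → wovsudmiken.

wovsudmiken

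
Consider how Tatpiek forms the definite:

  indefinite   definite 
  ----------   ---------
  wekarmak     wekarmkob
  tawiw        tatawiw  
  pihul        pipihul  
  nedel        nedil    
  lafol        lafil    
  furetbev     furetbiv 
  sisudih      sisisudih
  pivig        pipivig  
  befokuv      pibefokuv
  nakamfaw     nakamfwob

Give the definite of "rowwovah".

rowwovhob

nakamfaw and tawiw both end in -w yet inflect differently (nakamfwob, tatawiw), so the final letter is not what conditions the rule; the last vowel is.
"rowwovah" has last vowel 'a'. The stems whose last vowel is 'a' (wekarmak → wekarmkob, nakamfaw → nakamfwob) delete the last vowel and add -ob.
The other patterns: stems whose last vowel is 'i' repeat the first consonant+vowel as a prefix; stems whose last vowel is 'u' add the prefix pi-; stems whose last vowel is 'e' or 'o' change the last vowel to 'i'.
So rowwovah → rowwovhob.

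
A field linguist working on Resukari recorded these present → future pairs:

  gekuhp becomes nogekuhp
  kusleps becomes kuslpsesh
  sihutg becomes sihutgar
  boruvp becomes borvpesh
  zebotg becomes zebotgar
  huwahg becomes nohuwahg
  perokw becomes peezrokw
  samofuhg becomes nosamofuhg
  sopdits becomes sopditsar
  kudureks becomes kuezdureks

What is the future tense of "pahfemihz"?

huwahg and sihutg both end in -g yet inflect differently (nohuwahg, sihutgar), so the final letter is not what conditions the rule; the second-to-last letter is.
"pahfemihz" has second-to-last letter 'h'. The stems whose second-to-last letter is 'h' (huwahg → nohuwahg, gekuhp → nogekuhp, samofuhg → nosamofuhg) add the prefix no-.
The other patterns: stems whose second-to-last letter is 't' add -ar; stems whose second-to-last letter is 'k' insert -ez- after the first vowel; stems whose second-to-last letter is 'p' or 'v' delete the last vowel and add -esh.
So pahfemihz → nopahfemihz.

nopahfemihz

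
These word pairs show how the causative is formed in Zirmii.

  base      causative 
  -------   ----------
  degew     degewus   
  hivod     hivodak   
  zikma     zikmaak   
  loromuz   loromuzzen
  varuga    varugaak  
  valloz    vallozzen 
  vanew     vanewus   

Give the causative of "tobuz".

"tobuz" ends in -z. The stems ending in -z (loromuz → loromuzzen, valloz → vallozzen) double the final consonant and add -en.
The other patterns: stems ending in -w add -us; stems ending in -a or -d add -ak.
So tobuz → tobuzzen.

tobuzzen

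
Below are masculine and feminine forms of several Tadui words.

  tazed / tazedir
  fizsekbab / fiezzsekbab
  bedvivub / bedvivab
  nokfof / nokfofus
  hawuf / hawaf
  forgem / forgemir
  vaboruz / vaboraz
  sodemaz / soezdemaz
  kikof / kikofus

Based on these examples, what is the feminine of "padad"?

hawuf and kikof both end in -f yet inflect differently (hawaf, kikofus), so the final letter is not what conditions the rule; the last vowel is.
"padad" has last vowel 'a'. The stems whose last vowel is 'a' (fizsekbab → fiezzsekbab, sodemaz → soezdemaz) insert -ez- after the first vowel.
The other patterns: stems whose last vowel is 'u' change the last vowel to 'a'; stems whose last vowel is 'o' add -us; stems whose last vowel is 'e' add -ir.
So padad → paezdad.

paezdad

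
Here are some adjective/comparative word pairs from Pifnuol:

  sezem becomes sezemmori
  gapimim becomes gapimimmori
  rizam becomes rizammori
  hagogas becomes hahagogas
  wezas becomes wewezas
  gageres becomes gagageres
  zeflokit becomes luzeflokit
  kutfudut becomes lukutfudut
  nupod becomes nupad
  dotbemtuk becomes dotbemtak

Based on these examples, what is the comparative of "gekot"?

lugekot

rizam and hagogas both have last vowel 'a' yet inflect differently (rizammori, hahagogas), so the last vowel is not what conditions the rule; the final letter is.
"gekot" ends in -t. The stems ending in -t (zeflokit → luzeflokit, kutfudut → lukutfudut) add the prefix lu-.
The other patterns: stems ending in -m double the final consonant and add -ori; stems ending in -s repeat the first consonant+vowel as a prefix; stems ending in -d or -k change the last vowel to 'a'.
So gekot → lugekot.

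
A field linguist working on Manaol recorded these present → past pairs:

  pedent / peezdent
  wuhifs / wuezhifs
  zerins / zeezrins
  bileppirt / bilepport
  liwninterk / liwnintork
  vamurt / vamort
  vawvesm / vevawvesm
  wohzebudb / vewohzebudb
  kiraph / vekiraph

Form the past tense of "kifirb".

"kifirb" has second-to-last letter 'r'. The stems whose second-to-last letter is 'r' (bileppirt → bilepport, liwninterk → liwnintork, vamurt → vamort) change the last vowel to 'o'.
The other patterns: stems whose second-to-last letter is 'f' or 'n' insert -ez- after the first vowel; stems whose second-to-last letter is 'd', 'p' or 's' add the prefix ve-.
So kifirb → kiforb.

kiforb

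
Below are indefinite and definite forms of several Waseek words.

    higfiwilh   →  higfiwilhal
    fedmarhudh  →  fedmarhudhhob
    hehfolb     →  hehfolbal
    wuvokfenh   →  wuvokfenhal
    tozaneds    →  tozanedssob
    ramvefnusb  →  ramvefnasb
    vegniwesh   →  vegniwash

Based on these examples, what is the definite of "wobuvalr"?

vegniwesh and fedmarhudh both end in -h yet inflect differently (vegniwash, fedmarhudhhob), so the final letter is not what conditions the rule; the second-to-last letter is.
"wobuvalr" has second-to-last letter 'l'. The stems whose second-to-last letter is 'l' (higfiwilh → higfiwilhal, hehfolb → hehfolbal) add -al.
The other patterns: stems whose second-to-last letter is 's' change the last vowel to 'a'; stems whose second-to-last letter is 'd' double the final consonant and add -ob.
So wobuvalr → wobuvalral.

wobuvalral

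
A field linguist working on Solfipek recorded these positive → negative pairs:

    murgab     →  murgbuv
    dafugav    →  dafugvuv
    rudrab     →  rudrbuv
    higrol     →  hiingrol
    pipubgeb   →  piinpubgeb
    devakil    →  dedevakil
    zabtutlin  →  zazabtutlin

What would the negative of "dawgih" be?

dadawgih

"dawgih" has last vowel 'i'. The stems whose last vowel is 'i' (devakil → dedevakil, zabtutlin → zazabtutlin) repeat the first consonant+vowel as a prefix.
The other patterns: stems whose last vowel is 'a' delete the last vowel and add -uv; stems whose last vowel is 'e' or 'o' insert -in- after the first vowel.
So dawgih → dadawgih.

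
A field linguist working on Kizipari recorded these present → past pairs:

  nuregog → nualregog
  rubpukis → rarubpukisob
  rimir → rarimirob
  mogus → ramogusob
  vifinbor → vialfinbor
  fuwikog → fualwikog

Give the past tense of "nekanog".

rimir and vifinbor both end in -r yet inflect differently (rarimirob, vialfinbor), so the final letter is not what conditions the rule; the last vowel is.
"nekanog" has last vowel 'o'. The stems whose last vowel is 'o' (nuregog → nualregog, fuwikog → fualwikog, vifinbor → vialfinbor) insert -al- after the first vowel.
The other pattern: stems whose last vowel is 'i' or 'u' add ra- … -ob around the stem.
So nekanog → nealkanog.

nealkanog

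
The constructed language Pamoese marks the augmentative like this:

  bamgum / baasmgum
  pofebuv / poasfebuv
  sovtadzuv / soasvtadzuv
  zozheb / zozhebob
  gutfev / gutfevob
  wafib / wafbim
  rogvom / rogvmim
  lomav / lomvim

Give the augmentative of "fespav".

pofebuv and gutfev both end in -v yet inflect differently (poasfebuv, gutfevob), so the final letter is not what conditions the rule; the last vowel is.
"fespav" has last vowel 'a'. The one such stem in the data (lomav → lomvim) deletes the last vowel and adds -im (as do wafib, rogvom), so the same rule applies.
So fespav → fespvim.

fespvim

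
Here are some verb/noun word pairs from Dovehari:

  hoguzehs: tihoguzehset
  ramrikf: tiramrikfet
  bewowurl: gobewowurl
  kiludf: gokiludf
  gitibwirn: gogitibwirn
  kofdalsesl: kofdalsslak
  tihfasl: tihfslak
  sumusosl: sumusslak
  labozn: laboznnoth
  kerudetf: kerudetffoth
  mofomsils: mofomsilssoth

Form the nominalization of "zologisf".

"zologisf" has second-to-last letter 's'. The stems whose second-to-last letter is 's' (kofdalsesl → kofdalsslak, tihfasl → tihfslak, sumusosl → sumusslak) delete the last vowel and add -ak.
So zologisf → zologsfak.

zologsfak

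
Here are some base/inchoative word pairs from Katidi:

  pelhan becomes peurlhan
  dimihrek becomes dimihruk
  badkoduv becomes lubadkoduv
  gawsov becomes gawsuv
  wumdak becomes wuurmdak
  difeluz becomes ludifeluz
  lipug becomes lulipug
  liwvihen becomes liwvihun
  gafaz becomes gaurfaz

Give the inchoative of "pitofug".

lupitofug

badkoduv and gawsov both end in -v yet inflect differently (lubadkoduv, gawsuv), so the final letter is not what conditions the rule; the last vowel is.
"pitofug" has last vowel 'u'. The stems whose last vowel is 'u' (difeluz → ludifeluz, badkoduv → lubadkoduv, lipug → lulipug) add the prefix lu-.
The other patterns: stems whose last vowel is 'e' or 'o' change the last vowel to 'u'; stems whose last vowel is 'a' insert -ur- after the first vowel.
So pitofug → lupitofug.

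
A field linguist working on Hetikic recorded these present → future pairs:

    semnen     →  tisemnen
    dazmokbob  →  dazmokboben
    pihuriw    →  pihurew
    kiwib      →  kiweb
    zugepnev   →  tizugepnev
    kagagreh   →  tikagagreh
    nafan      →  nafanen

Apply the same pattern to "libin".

liben

kiwib and dazmokbob both end in -b yet inflect differently (kiweb, dazmokboben), so the final letter is not what conditions the rule; the last vowel is.
"libin" has last vowel 'i'. The stems whose last vowel is 'i' (kiwib → kiweb, pihuriw → pihurew) change the last vowel to 'e'.
The other patterns: stems whose last vowel is 'e' add the prefix ti-; stems whose last vowel is 'a' or 'o' add -en.
So libin → liben.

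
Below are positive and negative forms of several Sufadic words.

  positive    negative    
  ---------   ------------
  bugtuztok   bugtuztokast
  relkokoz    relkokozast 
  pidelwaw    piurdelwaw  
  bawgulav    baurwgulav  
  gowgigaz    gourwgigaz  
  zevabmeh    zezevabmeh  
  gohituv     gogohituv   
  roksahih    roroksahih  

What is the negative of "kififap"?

relkokoz and gowgigaz both end in -z yet inflect differently (relkokozast, gourwgigaz), so the final letter is not what conditions the rule; the last vowel is.
"kififap" has last vowel 'a'. The stems whose last vowel is 'a' (pidelwaw → piurdelwaw, bawgulav → baurwgulav, gowgigaz → gourwgigaz) insert -ur- after the first vowel.
So kififap → kiurfifap.

kiurfifap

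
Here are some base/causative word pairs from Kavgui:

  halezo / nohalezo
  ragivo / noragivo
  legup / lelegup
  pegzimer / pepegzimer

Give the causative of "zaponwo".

halezo and pegzimer both have 3 vowels yet inflect differently (nohalezo, pepegzimer), so the number of vowels is not what conditions the rule; whether the stem ends in a vowel or a consonant is.
"zaponwo" ends in a vowel. The stems ending in a vowel (halezo → nohalezo, ragivo → noragivo) add the prefix no-.
The other pattern: stems ending in a consonant repeat the first consonant+vowel as a prefix.
So zaponwo → nozaponwo.

nozaponwo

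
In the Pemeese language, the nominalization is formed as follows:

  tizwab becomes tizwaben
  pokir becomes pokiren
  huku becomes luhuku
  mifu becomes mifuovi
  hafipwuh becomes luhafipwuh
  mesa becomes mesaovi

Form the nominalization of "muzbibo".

muzbiboovi

"muzbibo" begins with m-. The stems beginning with m- (mesa → mesaovi, mifu → mifuovi) add -ovi.
So muzbibo → muzbiboovi.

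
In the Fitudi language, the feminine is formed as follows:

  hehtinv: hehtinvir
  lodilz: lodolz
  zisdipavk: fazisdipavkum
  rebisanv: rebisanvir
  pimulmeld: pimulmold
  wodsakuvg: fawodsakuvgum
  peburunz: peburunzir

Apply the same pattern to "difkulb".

"difkulb" has second-to-last letter 'l'. The stems whose second-to-last letter is 'l' (lodilz → lodolz, pimulmeld → pimulmold) change the last vowel to 'o'.
So difkulb → difkolb.

difkolb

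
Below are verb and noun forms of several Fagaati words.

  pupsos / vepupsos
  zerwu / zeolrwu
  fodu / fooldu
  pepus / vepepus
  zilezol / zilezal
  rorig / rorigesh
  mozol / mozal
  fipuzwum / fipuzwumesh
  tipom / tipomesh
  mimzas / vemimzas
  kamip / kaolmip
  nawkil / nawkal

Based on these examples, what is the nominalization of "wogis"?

pupsos and zilezol both have last vowel 'o' yet inflect differently (vepupsos, zilezal), so the last vowel is not what conditions the rule; the final letter is.
"wogis" ends in -s. The stems ending in -s (pepus → vepepus, mimzas → vemimzas, pupsos → vepupsos) add the prefix ve-.
So wogis → vewogis.

vewogis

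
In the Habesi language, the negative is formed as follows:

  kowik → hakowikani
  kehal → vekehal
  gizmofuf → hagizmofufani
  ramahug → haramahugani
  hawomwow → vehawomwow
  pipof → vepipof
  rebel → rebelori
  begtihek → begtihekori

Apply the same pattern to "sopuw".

"sopuw" has last vowel 'u'. The stems whose last vowel is 'u' (ramahug → haramahugani, gizmofuf → hagizmofufani) add ha- … -ani around the stem.
The other patterns: stems whose last vowel is 'a' or 'o' add the prefix ve-; stems whose last vowel is 'e' add -ori.
So sopuw → hasopuwani.

hasopuwani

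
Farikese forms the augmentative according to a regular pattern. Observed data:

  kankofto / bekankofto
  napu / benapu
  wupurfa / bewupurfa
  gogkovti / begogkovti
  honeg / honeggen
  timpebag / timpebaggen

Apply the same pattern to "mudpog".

mudpoggen

wupurfa and timpebag both have last vowel 'a' yet inflect differently (bewupurfa, timpebaggen), so the last vowel is not what conditions the rule; whether the stem ends in a vowel or a consonant is.
"mudpog" ends in a consonant. The stems ending in a consonant (honeg → honeggen, timpebag → timpebaggen) double the final consonant and add -en.
So mudpog → mudpoggen.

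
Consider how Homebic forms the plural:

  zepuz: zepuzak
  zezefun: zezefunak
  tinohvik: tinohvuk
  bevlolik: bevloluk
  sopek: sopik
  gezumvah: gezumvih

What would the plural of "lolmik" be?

lolmuk

"lolmik" has last vowel 'i'. The stems whose last vowel is 'i' (tinohvik → tinohvuk, bevlolik → bevloluk) change the last vowel to 'u'.
So lolmik → lolmuk.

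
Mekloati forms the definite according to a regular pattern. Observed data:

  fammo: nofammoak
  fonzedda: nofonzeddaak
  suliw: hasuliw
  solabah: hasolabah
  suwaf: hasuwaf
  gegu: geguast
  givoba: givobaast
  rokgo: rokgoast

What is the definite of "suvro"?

hasuvro

fonzedda and givoba both end in -a yet inflect differently (nofonzeddaak, givobaast), so the final letter is not what conditions the rule; the first letter is.
"suvro" begins with s-. The stems beginning with s- (suliw → hasuliw, solabah → hasolabah, suwaf → hasuwaf) add the prefix ha-.
So suvro → hasuvro.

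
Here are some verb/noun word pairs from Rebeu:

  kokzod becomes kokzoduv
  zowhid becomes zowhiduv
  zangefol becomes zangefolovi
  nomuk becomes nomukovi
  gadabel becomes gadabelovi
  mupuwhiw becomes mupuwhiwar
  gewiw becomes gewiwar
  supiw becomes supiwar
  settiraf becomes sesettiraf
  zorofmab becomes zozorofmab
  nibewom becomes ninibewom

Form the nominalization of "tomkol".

"tomkol" ends in -l. The stems ending in -l (zangefol → zangefolovi, gadabel → gadabelovi) add -ovi.
So tomkol → tomkolovi.

tomkolovi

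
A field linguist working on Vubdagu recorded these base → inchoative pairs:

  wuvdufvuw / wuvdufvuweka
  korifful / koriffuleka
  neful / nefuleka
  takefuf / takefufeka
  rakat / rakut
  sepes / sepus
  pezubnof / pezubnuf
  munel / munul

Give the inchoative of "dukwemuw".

takefuf and pezubnof both end in -f yet inflect differently (takefufeka, pezubnuf), so the final letter is not what conditions the rule; the last vowel is.
"dukwemuw" has last vowel 'u'. The stems whose last vowel is 'u' (wuvdufvuw → wuvdufvuweka, korifful → koriffuleka, neful → nefuleka) add -eka.
The other pattern: stems whose last vowel is 'a', 'e' or 'o' change the last vowel to 'u'.
So dukwemuw → dukwemuweka.

dukwemuweka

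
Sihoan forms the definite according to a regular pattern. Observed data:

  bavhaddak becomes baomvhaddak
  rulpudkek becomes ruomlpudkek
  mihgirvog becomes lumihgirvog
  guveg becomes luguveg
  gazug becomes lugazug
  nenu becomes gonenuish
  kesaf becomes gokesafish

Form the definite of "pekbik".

"pekbik" ends in -k. The stems ending in -k (bavhaddak → baomvhaddak, rulpudkek → ruomlpudkek) insert -om- after the first vowel.
So pekbik → peomkbik.

peomkbik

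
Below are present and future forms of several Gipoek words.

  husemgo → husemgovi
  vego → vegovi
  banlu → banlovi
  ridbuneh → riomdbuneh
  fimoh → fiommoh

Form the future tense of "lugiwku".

lugiwkovi

husemgo and fimoh both have last vowel 'o' yet inflect differently (husemgovi, fiommoh), so the last vowel is not what conditions the rule; whether the stem ends in a vowel or a consonant is.
"lugiwku" ends in a vowel. The stems ending in a vowel (husemgo → husemgovi, vego → vegovi, banlu → banlovi) drop the final letter and add -ovi.
The other pattern: stems ending in a consonant insert -om- after the first vowel.
So lugiwku → lugiwkovi.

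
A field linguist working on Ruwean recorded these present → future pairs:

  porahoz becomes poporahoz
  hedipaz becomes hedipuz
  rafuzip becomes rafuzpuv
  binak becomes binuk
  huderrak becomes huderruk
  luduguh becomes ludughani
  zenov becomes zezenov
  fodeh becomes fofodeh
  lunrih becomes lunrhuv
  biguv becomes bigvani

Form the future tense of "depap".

depup

luduguh and lunrih both end in -h yet inflect differently (ludughani, lunrhuv), so the final letter is not what conditions the rule; the last vowel is.
"depap" has last vowel 'a'. The stems whose last vowel is 'a' (hedipaz → hedipuz, binak → binuk, huderrak → huderruk) change the last vowel to 'u'.
The other patterns: stems whose last vowel is 'u' delete the last vowel and add -ani; stems whose last vowel is 'i' delete the last vowel and add -uv; stems whose last vowel is 'e' or 'o' repeat the first consonant+vowel as a prefix.
So depap → depup.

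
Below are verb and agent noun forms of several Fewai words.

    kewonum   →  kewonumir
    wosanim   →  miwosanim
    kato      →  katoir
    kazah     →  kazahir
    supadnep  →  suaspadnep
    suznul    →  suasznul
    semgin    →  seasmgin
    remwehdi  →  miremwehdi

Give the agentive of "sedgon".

"sedgon" begins with s-. The stems beginning with s- (semgin → seasmgin, suznul → suasznul, supadnep → suaspadnep) insert -as- after the first vowel.
So sedgon → seasdgon.

seasdgon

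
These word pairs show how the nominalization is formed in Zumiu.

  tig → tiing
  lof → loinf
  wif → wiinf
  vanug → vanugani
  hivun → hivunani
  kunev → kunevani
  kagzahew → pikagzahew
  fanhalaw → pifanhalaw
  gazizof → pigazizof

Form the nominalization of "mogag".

tig and vanug both end in -g yet inflect differently (tiing, vanugani), so the final letter is not what conditions the rule; the number of vowels is.
"mogag" has 2 vowels. The stems with 2 vowels (vanug → vanugani, hivun → hivunani, kunev → kunevani) add -ani.
The other patterns: stems with 1 vowel insert -in- after the first vowel; stems with 3 vowels add the prefix pi-.
So mogag → mogagani.

mogagani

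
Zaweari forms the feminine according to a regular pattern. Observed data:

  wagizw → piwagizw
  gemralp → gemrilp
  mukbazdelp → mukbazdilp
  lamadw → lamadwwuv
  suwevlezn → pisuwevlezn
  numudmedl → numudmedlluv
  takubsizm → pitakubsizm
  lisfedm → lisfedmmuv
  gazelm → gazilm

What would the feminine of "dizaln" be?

gazelm and lisfedm both end in -m yet inflect differently (gazilm, lisfedmmuv), so the final letter is not what conditions the rule; the second-to-last letter is.
"dizaln" has second-to-last letter 'l'. The stems whose second-to-last letter is 'l' (mukbazdelp → mukbazdilp, gazelm → gazilm, gemralp → gemrilp) change the last vowel to 'i'.
The other patterns: stems whose second-to-last letter is 'd' double the final consonant and add -uv; stems whose second-to-last letter is 'z' add the prefix pi-.
So dizaln → diziln.

diziln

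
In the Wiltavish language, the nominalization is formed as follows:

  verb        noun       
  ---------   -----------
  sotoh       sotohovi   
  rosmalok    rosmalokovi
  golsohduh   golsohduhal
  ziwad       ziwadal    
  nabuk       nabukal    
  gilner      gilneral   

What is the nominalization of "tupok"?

tupokovi

sotoh and golsohduh both end in -h yet inflect differently (sotohovi, golsohduhal), so the final letter is not what conditions the rule; the last vowel is.
"tupok" has last vowel 'o'. The stems whose last vowel is 'o' (sotoh → sotohovi, rosmalok → rosmalokovi) add -ovi.
The other pattern: stems whose last vowel is 'a', 'e' or 'u' add -al.
So tupok → tupokovi.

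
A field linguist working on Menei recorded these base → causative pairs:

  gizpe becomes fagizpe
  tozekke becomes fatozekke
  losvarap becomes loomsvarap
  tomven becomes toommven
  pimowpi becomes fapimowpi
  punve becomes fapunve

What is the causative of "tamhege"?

tomven and punve both have last vowel 'e' yet inflect differently (toommven, fapunve), so the last vowel is not what conditions the rule; whether the stem ends in a vowel or a consonant is.
"tamhege" ends in a vowel. The stems ending in a vowel (pimowpi → fapimowpi, punve → fapunve, tozekke → fatozekke) add the prefix fa-.
The other pattern: stems ending in a consonant insert -om- after the first vowel.
So tamhege → fatamhege.

fatamhege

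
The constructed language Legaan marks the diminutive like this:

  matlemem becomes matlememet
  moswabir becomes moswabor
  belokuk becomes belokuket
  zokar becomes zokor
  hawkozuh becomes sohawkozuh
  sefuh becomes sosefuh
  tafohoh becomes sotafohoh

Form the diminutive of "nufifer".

nufifor

sefuh and belokuk both have last vowel 'u' yet inflect differently (sosefuh, belokuket), so the last vowel is not what conditions the rule; the final letter is.
"nufifer" ends in -r. The stems ending in -r (moswabir → moswabor, zokar → zokor) change the last vowel to 'o'.
The other patterns: stems ending in -h add the prefix so-; stems ending in -k or -m add -et.
So nufifer → nufifor.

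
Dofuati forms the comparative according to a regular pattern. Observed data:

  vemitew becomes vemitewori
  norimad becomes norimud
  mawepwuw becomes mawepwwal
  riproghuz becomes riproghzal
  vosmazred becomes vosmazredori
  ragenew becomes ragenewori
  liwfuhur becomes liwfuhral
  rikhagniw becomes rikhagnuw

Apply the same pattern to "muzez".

mawepwuw and ragenew both end in -w yet inflect differently (mawepwwal, ragenewori), so the final letter is not what conditions the rule; the last vowel is.
"muzez" has last vowel 'e'. The stems whose last vowel is 'e' (vosmazred → vosmazredori, ragenew → ragenewori, vemitew → vemitewori) add -ori.
The other patterns: stems whose last vowel is 'u' delete the last vowel and add -al; stems whose last vowel is 'a' or 'i' change the last vowel to 'u'.
So muzez → muzezori.

muzezori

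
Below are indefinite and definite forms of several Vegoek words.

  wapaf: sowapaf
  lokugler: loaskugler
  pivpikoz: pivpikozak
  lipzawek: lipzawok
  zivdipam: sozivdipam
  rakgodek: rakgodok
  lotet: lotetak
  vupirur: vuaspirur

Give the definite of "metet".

metetak

rakgodek and lokugler both have last vowel 'e' yet inflect differently (rakgodok, loaskugler), so the last vowel is not what conditions the rule; the final letter is.
"metet" ends in -t. The one such stem in the data (lotet → lotetak) adds -ak, so the same rule applies.
The other patterns: stems ending in -k change the last vowel to 'o'; stems ending in -r insert -as- after the first vowel; stems ending in -f or -m add the prefix so-.
So metet → metetak.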